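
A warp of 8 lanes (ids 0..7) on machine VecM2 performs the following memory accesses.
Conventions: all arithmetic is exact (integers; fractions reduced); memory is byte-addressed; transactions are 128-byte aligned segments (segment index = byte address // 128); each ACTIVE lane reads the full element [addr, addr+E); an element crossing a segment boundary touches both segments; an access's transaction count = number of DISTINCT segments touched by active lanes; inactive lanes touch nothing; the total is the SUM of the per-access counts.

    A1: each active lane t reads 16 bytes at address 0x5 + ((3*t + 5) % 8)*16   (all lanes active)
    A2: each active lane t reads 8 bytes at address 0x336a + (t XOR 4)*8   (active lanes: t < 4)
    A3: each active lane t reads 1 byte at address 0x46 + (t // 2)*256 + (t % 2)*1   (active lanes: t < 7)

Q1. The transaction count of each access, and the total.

A1: 2 transactions
A2: 1 transaction
A3: 4 transactions

Answer: 2,1,4; total 7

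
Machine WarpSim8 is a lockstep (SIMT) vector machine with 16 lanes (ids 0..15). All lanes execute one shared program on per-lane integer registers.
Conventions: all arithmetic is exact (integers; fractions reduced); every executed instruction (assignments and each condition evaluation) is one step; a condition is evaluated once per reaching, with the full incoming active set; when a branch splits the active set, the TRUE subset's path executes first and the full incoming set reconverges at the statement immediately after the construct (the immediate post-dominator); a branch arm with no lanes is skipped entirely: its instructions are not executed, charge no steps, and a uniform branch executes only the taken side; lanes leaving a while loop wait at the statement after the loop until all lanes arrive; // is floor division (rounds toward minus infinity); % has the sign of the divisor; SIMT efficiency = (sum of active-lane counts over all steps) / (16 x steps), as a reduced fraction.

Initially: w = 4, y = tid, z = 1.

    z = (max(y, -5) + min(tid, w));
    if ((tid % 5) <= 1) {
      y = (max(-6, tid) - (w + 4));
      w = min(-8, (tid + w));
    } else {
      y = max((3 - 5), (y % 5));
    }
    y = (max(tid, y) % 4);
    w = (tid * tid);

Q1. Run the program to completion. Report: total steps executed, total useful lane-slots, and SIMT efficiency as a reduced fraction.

Answer: 7 steps, 87 useful, 87/112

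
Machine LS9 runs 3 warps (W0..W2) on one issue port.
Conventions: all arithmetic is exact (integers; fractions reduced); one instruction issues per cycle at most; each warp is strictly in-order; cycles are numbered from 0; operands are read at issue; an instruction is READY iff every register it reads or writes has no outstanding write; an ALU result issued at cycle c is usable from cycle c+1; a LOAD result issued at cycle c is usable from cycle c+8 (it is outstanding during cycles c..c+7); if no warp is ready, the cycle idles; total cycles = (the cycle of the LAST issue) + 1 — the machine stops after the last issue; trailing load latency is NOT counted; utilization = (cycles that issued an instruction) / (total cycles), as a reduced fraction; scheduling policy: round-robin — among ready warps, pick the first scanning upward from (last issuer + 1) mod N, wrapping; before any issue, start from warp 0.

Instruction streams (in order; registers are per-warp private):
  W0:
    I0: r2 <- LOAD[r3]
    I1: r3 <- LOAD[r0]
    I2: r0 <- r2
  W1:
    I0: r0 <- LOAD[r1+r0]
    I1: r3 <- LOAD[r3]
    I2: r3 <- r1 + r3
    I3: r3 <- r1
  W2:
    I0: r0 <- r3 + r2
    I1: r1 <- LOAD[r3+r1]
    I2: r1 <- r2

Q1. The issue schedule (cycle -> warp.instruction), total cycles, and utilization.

cycle 0: W0.I0
cycle 1: W1.I0
cycle 2: W2.I0
cycle 3: W0.I1
cycle 4: W1.I1
cycle 5: W2.I1
cycle 6: idle
cycle 7: idle
cycle 8: W0.I2
cycle 9: idle
cycle 10: idle
cycle 11: idle
cycle 12: W1.I2
cycle 13: W2.I2
cycle 14: W1.I3

Answer: 15 cycles, utilization 2/3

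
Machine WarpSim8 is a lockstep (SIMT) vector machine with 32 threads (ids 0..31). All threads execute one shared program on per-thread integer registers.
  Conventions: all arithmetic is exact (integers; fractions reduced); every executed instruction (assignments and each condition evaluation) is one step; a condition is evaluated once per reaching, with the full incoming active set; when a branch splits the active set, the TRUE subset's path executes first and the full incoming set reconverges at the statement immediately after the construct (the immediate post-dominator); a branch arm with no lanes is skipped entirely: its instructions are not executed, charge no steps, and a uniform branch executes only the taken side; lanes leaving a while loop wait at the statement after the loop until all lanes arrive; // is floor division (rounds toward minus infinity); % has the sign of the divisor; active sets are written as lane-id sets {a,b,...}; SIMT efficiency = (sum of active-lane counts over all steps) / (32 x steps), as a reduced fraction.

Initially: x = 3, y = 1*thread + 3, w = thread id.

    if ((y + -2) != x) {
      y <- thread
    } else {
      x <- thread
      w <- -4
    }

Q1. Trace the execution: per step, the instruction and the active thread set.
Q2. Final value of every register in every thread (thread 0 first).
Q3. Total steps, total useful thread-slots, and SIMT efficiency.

step 0: eval ((y + -2) != x)         {0,1,2,3,4,5,6,7,8,9,10,11,12,13,14,15,16,17,18,19,20,21,22,23,24,25,26,27,28,29,30,31}
step 1: y <- thread                  {0,1,3,4,5,6,7,8,9,10,11,12,13,14,15,16,17,18,19,20,21,22,23,24,25,26,27,28,29,30,31}
step 2: x <- thread                  {2}
step 3: w <- -4                      {2}

Answer: 4 steps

x: 3,3,2,3,3,3,3,3,3,3,3,3,3,3,3,3,3,3,3,3,3,3,3,3,3,3,3,3,3,3,3,3
y: 0,1,5,3,4,5,6,7,8,9,10,11,12,13,14,15,16,17,18,19,20,21,22,23,24,25,26,27,28,29,30,31
w: 0,1,-4,3,4,5,6,7,8,9,10,11,12,13,14,15,16,17,18,19,20,21,22,23,24,25,26,27,28,29,30,31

steps = 4; useful = 65; efficiency = 65/128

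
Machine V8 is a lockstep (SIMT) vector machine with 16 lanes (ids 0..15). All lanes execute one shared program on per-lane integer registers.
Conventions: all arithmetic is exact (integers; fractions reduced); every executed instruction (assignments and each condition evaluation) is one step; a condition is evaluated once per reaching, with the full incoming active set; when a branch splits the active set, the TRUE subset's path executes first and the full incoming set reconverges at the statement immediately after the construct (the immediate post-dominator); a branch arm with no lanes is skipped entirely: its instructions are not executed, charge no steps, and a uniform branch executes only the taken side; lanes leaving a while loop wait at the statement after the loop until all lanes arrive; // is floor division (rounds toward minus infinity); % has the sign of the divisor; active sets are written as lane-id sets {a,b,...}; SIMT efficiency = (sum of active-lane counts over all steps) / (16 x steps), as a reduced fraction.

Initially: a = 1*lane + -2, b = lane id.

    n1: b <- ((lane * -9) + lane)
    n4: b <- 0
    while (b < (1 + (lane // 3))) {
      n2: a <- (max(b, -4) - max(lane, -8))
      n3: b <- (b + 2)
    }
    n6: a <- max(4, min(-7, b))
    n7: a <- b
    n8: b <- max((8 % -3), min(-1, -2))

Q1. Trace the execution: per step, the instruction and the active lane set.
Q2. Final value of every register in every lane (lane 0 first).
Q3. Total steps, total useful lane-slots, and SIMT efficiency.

step 0: b <- ((lane * -9) + lane)    {0,1,2,3,4,5,6,7,8,9,10,11,12,13,14,15}
step 1: b <- 0                       {0,1,2,3,4,5,6,7,8,9,10,11,12,13,14,15}
step 2: eval (b < (1 + (lane // 3))) {0,1,2,3,4,5,6,7,8,9,10,11,12,13,14,15}
step 3: a <- (max(b, -4) - max(lane, -8)) {0,1,2,3,4,5,6,7,8,9,10,11,12,13,14,15}
step 4: b <- (b + 2)                 {0,1,2,3,4,5,6,7,8,9,10,11,12,13,14,15}
step 5: eval (b < (1 + (lane // 3))) {0,1,2,3,4,5,6,7,8,9,10,11,12,13,14,15}
step 6: a <- (max(b, -4) - max(lane, -8)) {6,7,8,9,10,11,12,13,14,15}
step 7: b <- (b + 2)                 {6,7,8,9,10,11,12,13,14,15}
step 8: eval (b < (1 + (lane // 3))) {6,7,8,9,10,11,12,13,14,15}
step 9: a <- (max(b, -4) - max(lane, -8)) {12,13,14,15}
step 10: b <- (b + 2)                 {12,13,14,15}
step 11: eval (b < (1 + (lane // 3))) {12,13,14,15}
step 12: a <- max(4, min(-7, b))      {0,1,2,3,4,5,6,7,8,9,10,11,12,13,14,15}
step 13: a <- b                       {0,1,2,3,4,5,6,7,8,9,10,11,12,13,14,15}
step 14: b <- max((8 % -3), min(-1, -2)) {0,1,2,3,4,5,6,7,8,9,10,11,12,13,14,15}

Answer: 15 steps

a: 2,2,2,2,2,2,4,4,4,4,4,4,6,6,6,6
b: -1,-1,-1,-1,-1,-1,-1,-1,-1,-1,-1,-1,-1,-1,-1,-1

steps = 15; useful = 186; efficiency = 186/240 = 31/40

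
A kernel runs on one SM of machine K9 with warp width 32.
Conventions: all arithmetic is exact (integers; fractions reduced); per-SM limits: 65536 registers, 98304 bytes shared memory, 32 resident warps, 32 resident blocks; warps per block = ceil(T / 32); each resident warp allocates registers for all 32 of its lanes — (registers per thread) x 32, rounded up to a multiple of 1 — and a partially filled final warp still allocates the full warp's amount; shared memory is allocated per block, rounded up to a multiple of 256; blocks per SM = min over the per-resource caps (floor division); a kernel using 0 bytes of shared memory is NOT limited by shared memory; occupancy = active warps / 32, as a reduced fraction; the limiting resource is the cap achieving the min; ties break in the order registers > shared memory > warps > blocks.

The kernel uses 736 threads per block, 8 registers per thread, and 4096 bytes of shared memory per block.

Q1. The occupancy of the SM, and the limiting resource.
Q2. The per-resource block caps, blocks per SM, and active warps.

Answer: occupancy 23/32, limited by warps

registers: 11 blocks
shared memory: 24 blocks
warps: 1 block
blocks: 32 blocks

Answer: 1 block, 23 active warps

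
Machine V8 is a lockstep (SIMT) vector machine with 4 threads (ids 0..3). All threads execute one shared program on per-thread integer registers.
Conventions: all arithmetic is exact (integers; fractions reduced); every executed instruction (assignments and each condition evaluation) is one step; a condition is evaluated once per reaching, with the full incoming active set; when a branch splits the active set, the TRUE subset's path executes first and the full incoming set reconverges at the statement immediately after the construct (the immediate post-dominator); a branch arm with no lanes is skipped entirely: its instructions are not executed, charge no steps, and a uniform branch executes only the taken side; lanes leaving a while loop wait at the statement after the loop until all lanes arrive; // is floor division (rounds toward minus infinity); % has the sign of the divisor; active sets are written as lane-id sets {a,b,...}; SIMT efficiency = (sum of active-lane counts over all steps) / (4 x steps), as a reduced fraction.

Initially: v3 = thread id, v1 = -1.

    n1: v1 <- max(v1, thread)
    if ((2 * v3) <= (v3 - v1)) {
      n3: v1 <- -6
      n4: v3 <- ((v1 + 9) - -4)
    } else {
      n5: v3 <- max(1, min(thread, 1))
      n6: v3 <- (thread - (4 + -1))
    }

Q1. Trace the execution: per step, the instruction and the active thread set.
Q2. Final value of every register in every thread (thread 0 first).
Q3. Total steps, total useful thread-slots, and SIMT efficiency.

step 0: v1 <- max(v1, thread)        {0,1,2,3}
step 1: eval ((2 * v3) <= (v3 - v1)) {0,1,2,3}
step 2: v1 <- -6                     {0}
step 3: v3 <- ((v1 + 9) - -4)        {0}
step 4: v3 <- max(1, min(thread, 1)) {1,2,3}
step 5: v3 <- (thread - (4 + -1))    {1,2,3}

Answer: 6 steps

v3: 7,-2,-1,0
v1: -6,1,2,3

steps = 6; useful = 16; efficiency = 16/24 = 2/3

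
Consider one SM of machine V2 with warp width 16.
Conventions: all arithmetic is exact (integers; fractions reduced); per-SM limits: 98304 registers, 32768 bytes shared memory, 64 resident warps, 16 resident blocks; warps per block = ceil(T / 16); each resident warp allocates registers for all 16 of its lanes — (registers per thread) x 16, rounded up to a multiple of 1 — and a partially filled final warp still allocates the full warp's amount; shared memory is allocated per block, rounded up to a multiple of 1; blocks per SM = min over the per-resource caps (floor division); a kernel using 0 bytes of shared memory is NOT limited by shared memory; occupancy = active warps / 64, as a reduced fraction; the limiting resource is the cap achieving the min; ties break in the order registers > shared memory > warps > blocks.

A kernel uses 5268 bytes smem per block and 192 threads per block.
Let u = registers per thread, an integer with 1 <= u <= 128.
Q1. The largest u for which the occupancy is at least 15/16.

Answer: u = 102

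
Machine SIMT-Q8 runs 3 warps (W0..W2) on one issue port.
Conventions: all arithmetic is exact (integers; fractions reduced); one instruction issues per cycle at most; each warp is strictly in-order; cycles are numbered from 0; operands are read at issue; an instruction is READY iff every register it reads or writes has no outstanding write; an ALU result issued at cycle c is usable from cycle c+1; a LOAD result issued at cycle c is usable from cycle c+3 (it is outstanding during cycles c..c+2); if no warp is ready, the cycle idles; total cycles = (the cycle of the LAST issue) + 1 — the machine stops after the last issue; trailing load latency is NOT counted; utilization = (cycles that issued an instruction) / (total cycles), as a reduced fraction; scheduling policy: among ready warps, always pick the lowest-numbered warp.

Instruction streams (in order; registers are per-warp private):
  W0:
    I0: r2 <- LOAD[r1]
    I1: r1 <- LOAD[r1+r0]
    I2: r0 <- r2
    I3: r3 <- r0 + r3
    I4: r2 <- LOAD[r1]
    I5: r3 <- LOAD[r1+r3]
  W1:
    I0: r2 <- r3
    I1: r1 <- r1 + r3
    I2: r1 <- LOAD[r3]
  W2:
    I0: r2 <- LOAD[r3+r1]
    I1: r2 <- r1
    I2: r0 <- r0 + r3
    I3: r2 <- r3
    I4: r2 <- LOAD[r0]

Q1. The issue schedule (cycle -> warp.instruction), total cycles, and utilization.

cycle 0: W0.I0
cycle 1: W0.I1
cycle 2: W1.I0
cycle 3: W0.I2
cycle 4: W0.I3
cycle 5: W0.I4
cycle 6: W0.I5
cycle 7: W1.I1
cycle 8: W1.I2
cycle 9: W2.I0
cycle 10: idle
cycle 11: idle
cycle 12: W2.I1
cycle 13: W2.I2
cycle 14: W2.I3
cycle 15: W2.I4

Answer: 16 cycles, utilization 7/8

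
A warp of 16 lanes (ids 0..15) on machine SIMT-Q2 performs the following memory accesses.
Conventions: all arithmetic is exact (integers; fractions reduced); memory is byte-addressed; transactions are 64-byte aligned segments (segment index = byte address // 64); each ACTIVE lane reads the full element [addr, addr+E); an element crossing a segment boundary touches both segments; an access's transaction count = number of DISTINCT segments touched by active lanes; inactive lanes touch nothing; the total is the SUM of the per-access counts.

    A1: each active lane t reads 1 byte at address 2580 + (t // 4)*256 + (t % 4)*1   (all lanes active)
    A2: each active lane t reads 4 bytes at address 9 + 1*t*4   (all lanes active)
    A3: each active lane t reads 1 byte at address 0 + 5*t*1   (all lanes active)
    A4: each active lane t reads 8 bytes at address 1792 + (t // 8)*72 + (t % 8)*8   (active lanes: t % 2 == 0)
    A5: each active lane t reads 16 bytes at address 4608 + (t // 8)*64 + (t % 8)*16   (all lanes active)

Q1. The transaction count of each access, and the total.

A1: 4 transactions
A2: 2 transactions
A3: 2 transactions
A4: 2 transactions
A5: 3 transactions

Answer: 4,2,2,2,3; total 13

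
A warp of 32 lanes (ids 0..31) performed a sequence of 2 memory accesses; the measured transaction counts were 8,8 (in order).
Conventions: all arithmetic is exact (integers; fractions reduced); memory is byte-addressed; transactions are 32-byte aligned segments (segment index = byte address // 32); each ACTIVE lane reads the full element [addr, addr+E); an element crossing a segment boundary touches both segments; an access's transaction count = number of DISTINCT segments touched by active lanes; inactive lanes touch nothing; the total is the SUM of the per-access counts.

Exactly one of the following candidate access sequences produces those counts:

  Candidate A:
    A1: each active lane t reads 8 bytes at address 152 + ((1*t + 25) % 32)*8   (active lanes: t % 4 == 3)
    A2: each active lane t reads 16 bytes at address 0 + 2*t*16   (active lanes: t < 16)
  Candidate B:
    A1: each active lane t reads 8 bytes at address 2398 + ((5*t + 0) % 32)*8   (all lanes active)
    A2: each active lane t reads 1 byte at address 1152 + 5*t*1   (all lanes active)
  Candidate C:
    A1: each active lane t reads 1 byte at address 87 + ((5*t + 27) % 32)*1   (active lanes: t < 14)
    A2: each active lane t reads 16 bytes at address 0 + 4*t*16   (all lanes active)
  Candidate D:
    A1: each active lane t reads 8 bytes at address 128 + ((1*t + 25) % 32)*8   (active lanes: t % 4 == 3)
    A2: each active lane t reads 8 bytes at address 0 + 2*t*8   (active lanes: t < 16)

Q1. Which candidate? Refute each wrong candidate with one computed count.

A: A2 gives 16 transactions, not 8
B: A1 gives 9 transactions, not 8
C: A1 gives 2 transactions, not 8
D: all counts match (8,8)

Answer: D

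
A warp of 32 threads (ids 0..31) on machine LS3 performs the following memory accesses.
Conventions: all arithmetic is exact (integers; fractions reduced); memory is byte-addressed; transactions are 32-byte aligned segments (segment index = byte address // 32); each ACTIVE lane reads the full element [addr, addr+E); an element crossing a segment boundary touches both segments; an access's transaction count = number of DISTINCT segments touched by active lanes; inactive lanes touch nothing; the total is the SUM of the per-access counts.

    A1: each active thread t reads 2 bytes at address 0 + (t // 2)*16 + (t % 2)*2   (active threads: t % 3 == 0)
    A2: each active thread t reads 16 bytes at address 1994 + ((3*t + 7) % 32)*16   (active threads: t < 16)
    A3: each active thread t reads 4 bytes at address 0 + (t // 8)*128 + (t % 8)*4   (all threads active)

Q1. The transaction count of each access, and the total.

A1: 8 transactions
A2: 16 transactions
A3: 4 transactions

Answer: 8,16,4; total 28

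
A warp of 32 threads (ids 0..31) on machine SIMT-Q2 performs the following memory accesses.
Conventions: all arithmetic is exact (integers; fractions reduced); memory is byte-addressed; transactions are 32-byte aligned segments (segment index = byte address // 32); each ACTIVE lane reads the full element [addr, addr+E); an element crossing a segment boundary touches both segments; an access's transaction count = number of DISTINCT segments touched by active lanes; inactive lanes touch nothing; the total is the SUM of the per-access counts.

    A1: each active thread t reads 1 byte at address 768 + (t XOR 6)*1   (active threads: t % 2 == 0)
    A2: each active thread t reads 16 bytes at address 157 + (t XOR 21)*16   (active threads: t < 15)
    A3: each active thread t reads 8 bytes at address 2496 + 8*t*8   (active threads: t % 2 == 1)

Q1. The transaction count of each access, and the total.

A1: 1 transaction
A2: 9 transactions
A3: 16 transactions

Answer: 1,9,16; total 26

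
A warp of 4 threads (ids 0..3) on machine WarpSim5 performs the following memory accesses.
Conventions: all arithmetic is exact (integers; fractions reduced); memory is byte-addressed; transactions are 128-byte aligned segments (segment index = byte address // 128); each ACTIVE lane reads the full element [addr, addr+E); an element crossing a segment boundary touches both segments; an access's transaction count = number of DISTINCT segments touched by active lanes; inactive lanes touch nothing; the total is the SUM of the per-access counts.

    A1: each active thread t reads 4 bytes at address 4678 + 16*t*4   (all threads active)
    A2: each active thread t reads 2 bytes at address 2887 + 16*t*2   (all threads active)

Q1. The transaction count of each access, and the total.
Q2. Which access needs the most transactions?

A1: 3 transactions
A2: 2 transactions

Answer: 3,2; total 5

Answer: A1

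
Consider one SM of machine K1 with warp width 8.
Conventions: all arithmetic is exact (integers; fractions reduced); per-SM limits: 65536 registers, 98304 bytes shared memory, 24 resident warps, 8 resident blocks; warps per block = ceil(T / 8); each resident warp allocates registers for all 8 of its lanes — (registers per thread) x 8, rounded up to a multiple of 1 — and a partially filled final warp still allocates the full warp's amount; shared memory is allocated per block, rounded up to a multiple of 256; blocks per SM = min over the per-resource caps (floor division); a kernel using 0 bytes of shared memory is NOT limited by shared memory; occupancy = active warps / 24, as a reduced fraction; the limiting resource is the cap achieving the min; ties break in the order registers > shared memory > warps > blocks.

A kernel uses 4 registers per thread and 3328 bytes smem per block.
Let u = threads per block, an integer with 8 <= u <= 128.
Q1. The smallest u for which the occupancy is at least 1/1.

Answer: u = 17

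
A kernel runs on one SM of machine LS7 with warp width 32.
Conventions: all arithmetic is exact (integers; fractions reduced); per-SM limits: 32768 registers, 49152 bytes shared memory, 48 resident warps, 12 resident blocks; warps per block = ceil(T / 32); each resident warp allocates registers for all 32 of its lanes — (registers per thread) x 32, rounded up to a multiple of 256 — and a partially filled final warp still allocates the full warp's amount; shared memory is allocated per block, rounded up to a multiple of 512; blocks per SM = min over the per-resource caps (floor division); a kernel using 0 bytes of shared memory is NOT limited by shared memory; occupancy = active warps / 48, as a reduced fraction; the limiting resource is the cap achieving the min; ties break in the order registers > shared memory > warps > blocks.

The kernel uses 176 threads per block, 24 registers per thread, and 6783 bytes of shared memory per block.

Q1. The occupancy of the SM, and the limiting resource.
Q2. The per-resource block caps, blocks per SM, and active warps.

Answer: occupancy 3/4, limited by shared memory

registers: 7 blocks
shared memory: 6 blocks
warps: 8 blocks
blocks: 12 blocks

Answer: 6 blocks, 36 active warps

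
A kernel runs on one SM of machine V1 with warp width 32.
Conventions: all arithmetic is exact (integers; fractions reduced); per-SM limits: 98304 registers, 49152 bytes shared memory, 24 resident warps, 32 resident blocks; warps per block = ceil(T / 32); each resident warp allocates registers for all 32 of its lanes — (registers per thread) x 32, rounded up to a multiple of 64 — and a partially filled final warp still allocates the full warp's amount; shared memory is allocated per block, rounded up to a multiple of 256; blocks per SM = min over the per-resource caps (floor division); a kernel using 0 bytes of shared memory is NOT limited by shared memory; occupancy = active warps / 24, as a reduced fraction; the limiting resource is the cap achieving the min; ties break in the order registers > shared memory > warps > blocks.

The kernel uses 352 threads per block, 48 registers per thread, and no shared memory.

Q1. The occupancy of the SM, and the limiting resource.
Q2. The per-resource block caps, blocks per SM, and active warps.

Answer: occupancy 11/12, limited by warps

registers: 5 blocks
shared memory: no limit (kernel uses none)
warps: 2 blocks
blocks: 32 blocks

Answer: 2 blocks, 22 active warps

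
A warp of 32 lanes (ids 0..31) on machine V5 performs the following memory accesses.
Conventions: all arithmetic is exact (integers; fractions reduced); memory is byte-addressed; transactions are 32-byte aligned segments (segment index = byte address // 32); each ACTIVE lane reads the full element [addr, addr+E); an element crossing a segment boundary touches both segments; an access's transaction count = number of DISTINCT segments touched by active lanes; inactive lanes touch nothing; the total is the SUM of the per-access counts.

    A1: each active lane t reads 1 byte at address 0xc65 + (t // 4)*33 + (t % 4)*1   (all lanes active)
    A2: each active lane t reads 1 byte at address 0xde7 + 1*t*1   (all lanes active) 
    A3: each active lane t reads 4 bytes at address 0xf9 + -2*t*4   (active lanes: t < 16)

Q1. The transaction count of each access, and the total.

A1: 8 transactions
A2: 2 transactions
A3: 4 transactions

Answer: 8,2,4; total 14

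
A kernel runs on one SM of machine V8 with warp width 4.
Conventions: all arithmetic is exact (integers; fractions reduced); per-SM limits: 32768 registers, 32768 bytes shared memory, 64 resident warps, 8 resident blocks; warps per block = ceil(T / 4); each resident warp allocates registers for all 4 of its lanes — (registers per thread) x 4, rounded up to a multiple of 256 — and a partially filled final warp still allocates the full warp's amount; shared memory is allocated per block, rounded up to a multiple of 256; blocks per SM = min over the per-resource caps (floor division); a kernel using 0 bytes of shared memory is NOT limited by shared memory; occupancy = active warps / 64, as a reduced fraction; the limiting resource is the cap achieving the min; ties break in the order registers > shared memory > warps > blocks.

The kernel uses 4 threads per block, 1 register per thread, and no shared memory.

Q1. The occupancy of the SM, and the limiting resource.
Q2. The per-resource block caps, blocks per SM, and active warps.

Answer: occupancy 1/8, limited by blocks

registers: 128 blocks
shared memory: no limit (kernel uses none)
warps: 64 blocks
blocks: 8 blocks

Answer: 8 blocks, 8 active warps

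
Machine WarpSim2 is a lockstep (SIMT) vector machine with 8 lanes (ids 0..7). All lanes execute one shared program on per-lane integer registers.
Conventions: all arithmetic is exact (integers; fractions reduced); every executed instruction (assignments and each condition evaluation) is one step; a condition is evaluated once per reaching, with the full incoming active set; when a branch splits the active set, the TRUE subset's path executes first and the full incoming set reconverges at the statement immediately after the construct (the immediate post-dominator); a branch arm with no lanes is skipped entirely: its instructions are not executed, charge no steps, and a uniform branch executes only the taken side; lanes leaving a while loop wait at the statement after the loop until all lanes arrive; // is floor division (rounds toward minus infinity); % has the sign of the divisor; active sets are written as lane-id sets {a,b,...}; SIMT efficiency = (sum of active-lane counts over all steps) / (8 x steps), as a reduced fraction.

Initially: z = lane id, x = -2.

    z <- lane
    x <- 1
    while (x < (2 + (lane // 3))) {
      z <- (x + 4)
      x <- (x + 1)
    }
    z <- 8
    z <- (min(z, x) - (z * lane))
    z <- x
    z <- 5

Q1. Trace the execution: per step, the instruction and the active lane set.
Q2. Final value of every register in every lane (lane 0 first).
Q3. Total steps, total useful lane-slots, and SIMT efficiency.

step 0: z <- lane                    {0,1,2,3,4,5,6,7}
step 1: x <- 1                       {0,1,2,3,4,5,6,7}
step 2: eval (x < (2 + (lane // 3))) {0,1,2,3,4,5,6,7}
step 3: z <- (x + 4)                 {0,1,2,3,4,5,6,7}
step 4: x <- (x + 1)                 {0,1,2,3,4,5,6,7}
step 5: eval (x < (2 + (lane // 3))) {0,1,2,3,4,5,6,7}
step 6: z <- (x + 4)                 {3,4,5,6,7}
step 7: x <- (x + 1)                 {3,4,5,6,7}
step 8: eval (x < (2 + (lane // 3))) {3,4,5,6,7}
step 9: z <- (x + 4)                 {6,7}
step 10: x <- (x + 1)                 {6,7}
step 11: eval (x < (2 + (lane // 3))) {6,7}
step 12: z <- 8                       {0,1,2,3,4,5,6,7}
step 13: z <- (min(z, x) - (z * lane)) {0,1,2,3,4,5,6,7}
step 14: z <- x                       {0,1,2,3,4,5,6,7}
step 15: z <- 5                       {0,1,2,3,4,5,6,7}

Answer: 16 steps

z: 5,5,5,5,5,5,5,5
x: 2,2,2,3,3,3,4,4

steps = 16; useful = 101; efficiency = 101/128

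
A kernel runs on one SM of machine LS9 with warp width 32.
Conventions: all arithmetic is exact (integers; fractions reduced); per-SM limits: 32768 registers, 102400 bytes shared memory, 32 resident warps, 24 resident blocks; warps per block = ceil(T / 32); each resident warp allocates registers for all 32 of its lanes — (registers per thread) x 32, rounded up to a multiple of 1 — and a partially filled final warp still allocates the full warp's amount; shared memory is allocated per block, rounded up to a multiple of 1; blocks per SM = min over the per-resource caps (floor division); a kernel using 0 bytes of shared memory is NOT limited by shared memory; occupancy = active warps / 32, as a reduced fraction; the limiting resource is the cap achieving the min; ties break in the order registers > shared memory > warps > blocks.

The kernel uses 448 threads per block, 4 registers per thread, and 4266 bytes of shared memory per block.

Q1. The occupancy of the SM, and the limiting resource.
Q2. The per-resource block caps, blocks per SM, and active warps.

Answer: occupancy 7/8, limited by warps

registers: 18 blocks
shared memory: 24 blocks
warps: 2 blocks
blocks: 24 blocks

Answer: 2 blocks, 28 active warps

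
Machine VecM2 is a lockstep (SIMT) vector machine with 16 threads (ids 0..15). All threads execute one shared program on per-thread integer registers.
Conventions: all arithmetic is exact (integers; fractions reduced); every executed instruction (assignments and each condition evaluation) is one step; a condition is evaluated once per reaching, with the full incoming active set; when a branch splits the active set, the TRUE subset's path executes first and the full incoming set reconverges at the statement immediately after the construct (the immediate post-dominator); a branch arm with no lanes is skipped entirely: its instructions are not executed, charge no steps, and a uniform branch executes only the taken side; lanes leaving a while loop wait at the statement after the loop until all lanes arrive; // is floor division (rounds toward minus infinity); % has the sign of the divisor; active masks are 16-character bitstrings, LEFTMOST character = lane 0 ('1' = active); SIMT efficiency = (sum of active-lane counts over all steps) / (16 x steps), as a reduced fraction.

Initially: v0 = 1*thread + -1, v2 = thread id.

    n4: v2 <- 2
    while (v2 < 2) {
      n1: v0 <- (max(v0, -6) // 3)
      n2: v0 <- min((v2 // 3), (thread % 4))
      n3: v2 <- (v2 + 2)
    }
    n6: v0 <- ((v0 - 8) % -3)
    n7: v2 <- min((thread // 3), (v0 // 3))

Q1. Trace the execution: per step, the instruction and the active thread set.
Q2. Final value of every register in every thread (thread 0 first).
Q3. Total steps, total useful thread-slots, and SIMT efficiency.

step 0: v2 <- 2                      1111111111111111
step 1: eval (v2 < 2)                1111111111111111
step 2: v0 <- ((v0 - 8) % -3)        1111111111111111
step 3: v2 <- min((thread // 3), (v0 // 3)) 1111111111111111

Answer: 4 steps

v0: 0,-2,-1,0,-2,-1,0,-2,-1,0,-2,-1,0,-2,-1,0
v2: 0,-1,-1,0,-1,-1,0,-1,-1,0,-1,-1,0,-1,-1,0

steps = 4; useful = 64; efficiency = 64/64 = 1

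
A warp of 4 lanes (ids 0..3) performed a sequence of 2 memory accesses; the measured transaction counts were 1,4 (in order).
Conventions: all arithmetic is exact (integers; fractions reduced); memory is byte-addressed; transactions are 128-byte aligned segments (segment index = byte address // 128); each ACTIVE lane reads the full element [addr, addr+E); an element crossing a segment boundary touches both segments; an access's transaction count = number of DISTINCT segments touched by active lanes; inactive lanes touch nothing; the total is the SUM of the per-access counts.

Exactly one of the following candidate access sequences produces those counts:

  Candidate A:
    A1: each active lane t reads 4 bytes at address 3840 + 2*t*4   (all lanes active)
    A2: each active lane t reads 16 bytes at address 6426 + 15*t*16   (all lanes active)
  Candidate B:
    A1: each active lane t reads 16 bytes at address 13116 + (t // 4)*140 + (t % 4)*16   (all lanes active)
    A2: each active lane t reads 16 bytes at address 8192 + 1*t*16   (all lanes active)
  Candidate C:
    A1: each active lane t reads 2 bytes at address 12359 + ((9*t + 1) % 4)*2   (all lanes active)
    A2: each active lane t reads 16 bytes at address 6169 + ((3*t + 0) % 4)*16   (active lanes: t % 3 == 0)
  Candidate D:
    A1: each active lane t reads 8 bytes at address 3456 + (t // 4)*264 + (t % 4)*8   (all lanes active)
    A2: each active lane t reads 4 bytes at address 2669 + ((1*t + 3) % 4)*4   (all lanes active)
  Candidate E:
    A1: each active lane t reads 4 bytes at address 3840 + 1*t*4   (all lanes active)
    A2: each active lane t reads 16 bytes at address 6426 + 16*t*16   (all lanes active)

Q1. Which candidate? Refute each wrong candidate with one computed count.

A: A2 gives 5 transactions, not 4
B: A2 gives 1 transaction, not 4
C: A2 gives 1 transaction, not 4
D: A2 gives 1 transaction, not 4
E: all counts match (1,4)

Answer: E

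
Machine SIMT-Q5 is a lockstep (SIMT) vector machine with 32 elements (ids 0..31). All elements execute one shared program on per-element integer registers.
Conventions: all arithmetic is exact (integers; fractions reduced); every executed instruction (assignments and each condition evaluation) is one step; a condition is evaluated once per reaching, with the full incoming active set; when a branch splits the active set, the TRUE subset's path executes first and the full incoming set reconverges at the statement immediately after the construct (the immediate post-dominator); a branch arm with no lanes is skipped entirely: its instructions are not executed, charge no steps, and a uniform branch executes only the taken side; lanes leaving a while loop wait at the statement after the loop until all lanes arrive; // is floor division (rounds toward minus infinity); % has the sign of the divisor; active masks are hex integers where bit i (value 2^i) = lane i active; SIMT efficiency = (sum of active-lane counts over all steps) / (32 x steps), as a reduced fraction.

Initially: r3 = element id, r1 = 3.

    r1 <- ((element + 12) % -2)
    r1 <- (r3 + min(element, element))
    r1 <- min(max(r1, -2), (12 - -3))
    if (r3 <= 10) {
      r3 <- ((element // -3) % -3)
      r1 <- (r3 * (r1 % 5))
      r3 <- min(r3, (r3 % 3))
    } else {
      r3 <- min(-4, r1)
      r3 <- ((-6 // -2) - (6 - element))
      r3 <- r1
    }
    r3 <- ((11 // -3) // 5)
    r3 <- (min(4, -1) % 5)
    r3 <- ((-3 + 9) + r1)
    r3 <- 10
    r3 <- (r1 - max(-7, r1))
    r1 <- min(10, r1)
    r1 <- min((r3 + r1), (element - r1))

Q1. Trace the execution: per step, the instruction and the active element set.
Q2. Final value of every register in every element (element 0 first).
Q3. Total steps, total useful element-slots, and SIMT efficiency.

step 0: r1 <- ((element + 12) % -2)  0xffffffff
step 1: r1 <- (r3 + min(element, element)) 0xffffffff
step 2: r1 <- min(max(r1, -2), (12 - -3)) 0xffffffff
step 3: eval (r3 <= 10)              0xffffffff
step 4: r3 <- ((element // -3) % -3) 0x000007ff
step 5: r1 <- (r3 * (r1 % 5))        0x000007ff
step 6: r3 <- min(r3, (r3 % 3))      0x000007ff
step 7: r3 <- min(-4, r1)            0xfffff800
step 8: r3 <- ((-6 // -2) - (6 - element)) 0xfffff800
step 9: r3 <- r1                     0xfffff800
step 10: r3 <- ((11 // -3) // 5)      0xffffffff
step 11: r3 <- (min(4, -1) % 5)       0xffffffff
step 12: r3 <- ((-3 + 9) + r1)        0xffffffff
step 13: r3 <- 10                     0xffffffff
step 14: r3 <- (r1 - max(-7, r1))     0xffffffff
step 15: r1 <- min(10, r1)            0xffffffff
step 16: r1 <- min((r3 + r1), (element - r1)) 0xffffffff

Answer: 17 steps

r3: 0,0,0,0,0,0,0,0,0,0,0,0,0,0,0,0,0,0,0,0,0,0,0,0,0,0,0,0,0,0,0,0
r1: 0,-2,-4,-1,-6,0,-4,0,0,0,0,1,2,3,4,5,6,7,8,9,10,10,10,10,10,10,10,10,10,10,10,10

steps = 17; useful = 448; efficiency = 448/544 = 14/17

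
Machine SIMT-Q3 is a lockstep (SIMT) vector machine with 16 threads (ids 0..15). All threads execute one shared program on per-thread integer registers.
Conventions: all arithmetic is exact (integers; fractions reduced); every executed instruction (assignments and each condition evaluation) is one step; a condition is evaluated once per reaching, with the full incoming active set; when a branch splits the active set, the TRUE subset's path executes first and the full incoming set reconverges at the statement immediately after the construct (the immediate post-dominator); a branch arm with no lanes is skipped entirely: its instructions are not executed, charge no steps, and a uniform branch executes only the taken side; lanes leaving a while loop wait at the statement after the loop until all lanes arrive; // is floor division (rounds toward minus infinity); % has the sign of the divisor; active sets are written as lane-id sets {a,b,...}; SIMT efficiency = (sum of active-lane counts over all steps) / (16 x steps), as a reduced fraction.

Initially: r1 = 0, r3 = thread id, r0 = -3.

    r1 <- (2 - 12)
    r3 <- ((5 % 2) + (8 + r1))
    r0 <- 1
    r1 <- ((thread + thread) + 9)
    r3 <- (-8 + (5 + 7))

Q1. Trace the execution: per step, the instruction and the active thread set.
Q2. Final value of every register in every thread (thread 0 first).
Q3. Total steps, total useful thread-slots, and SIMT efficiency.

step 0: r1 <- (2 - 12)               {0,1,2,3,4,5,6,7,8,9,10,11,12,13,14,15}
step 1: r3 <- ((5 % 2) + (8 + r1))   {0,1,2,3,4,5,6,7,8,9,10,11,12,13,14,15}
step 2: r0 <- 1                      {0,1,2,3,4,5,6,7,8,9,10,11,12,13,14,15}
step 3: r1 <- ((thread + thread) + 9) {0,1,2,3,4,5,6,7,8,9,10,11,12,13,14,15}
step 4: r3 <- (-8 + (5 + 7))         {0,1,2,3,4,5,6,7,8,9,10,11,12,13,14,15}

Answer: 5 steps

r1: 9,11,13,15,17,19,21,23,25,27,29,31,33,35,37,39
r3: 4,4,4,4,4,4,4,4,4,4,4,4,4,4,4,4
r0: 1,1,1,1,1,1,1,1,1,1,1,1,1,1,1,1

steps = 5; useful = 80; efficiency = 80/80 = 1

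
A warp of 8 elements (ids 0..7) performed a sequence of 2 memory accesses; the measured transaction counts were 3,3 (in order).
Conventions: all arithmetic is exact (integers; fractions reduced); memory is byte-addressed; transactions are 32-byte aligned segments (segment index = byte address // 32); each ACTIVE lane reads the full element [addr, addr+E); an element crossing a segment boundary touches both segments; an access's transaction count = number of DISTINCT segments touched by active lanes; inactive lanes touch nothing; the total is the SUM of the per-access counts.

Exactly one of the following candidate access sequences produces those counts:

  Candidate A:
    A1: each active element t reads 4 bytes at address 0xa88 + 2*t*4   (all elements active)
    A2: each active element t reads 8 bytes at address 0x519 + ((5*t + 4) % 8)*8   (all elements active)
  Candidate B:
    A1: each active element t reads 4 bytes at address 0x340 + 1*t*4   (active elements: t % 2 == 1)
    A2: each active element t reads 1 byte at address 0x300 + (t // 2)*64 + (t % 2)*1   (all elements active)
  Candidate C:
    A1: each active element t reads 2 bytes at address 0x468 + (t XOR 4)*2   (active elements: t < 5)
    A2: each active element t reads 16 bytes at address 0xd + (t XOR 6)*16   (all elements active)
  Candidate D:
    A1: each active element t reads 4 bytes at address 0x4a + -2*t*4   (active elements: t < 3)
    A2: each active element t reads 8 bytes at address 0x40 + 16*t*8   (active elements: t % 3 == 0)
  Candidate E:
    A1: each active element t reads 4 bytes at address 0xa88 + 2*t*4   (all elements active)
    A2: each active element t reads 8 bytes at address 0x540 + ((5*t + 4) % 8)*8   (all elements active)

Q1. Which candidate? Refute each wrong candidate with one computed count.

B: A1 gives 1 transaction, not 3
C: A1 gives 1 transaction, not 3
D: A1 gives 2 transactions, not 3
E: A2 gives 2 transactions, not 3
A: all counts match (3,3)

Answer: A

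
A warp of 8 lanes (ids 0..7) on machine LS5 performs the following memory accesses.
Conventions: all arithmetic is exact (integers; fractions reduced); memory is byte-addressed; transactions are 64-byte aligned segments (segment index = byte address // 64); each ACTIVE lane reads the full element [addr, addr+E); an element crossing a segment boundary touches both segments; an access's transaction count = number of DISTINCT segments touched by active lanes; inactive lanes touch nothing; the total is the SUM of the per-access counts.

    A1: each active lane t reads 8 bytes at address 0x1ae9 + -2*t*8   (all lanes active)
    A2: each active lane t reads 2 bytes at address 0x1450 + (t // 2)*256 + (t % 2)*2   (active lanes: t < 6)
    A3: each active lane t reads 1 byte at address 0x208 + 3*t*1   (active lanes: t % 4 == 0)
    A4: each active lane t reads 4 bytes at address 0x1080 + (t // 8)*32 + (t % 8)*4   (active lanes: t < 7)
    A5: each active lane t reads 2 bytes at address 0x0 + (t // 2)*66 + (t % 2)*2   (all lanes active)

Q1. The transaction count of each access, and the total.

A1: 3 transactions
A2: 3 transactions
A3: 1 transaction
A4: 1 transaction
A5: 4 transactions

Answer: 3,3,1,1,4; total 12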